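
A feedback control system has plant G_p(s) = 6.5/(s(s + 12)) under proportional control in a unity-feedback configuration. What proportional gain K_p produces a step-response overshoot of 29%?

From %OS = 100·exp(−πζ/√(1−ζ²)) = 29%, ζ = −ln(0.29)/√(π²+ln²(0.29)) = 0.3666.
Characteristic equation s² + 12s + 6.5K_p = 0 gives ζ = 12/(2√(6.5K_p)).
Setting ζ = 0.3666: √(6.5K_p) = 12/(2·0.3666) = 16.37, so K_p = 267.9/6.5 = 41.2.

K_p = 41.2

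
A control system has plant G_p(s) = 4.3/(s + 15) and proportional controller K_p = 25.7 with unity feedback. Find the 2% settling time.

Closed-loop transfer function: T(s) = K_p·G_p(s)/(1 + K_p·G_p(s)) = 110.5/(s + 15 + 110.5) = 110.5/(s + 125.5).
Time constant τ = 1/125.5 = 0.007967 s, so the 2% settling time is about 4τ = 0.0319 s.

T_s ≈ 0.0319 s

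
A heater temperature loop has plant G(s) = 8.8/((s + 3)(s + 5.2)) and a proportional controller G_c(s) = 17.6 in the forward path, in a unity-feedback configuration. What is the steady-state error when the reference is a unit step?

The loop is type 0. Static position error constant K_pos = G_c(0)·G(0) = 17.6·0.5641 = 9.928.
Steady-state error to a unit step: e_ss = 1/(1+K_pos) = 1/10.93 = 0.0915.

0.0915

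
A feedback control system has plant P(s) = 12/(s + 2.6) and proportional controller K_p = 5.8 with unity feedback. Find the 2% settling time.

Closed-loop transfer function: T(s) = K_p·P(s)/(1 + K_p·P(s)) = 69.6/(s + 2.6 + 69.6) = 69.6/(s + 72.2).
Time constant τ = 1/72.2 = 0.01385 s, so the 2% settling time is about 4τ = 0.0554 s.

T_s ≈ 0.0554 s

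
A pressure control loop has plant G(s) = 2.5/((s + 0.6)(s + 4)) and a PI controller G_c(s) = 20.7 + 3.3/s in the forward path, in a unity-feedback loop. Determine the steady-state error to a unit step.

The open loop G_c(s)G(s) has a pole at the origin (type 1), so the static position error constant is infinite and e_ss = 1/(1+∞) = 0.

0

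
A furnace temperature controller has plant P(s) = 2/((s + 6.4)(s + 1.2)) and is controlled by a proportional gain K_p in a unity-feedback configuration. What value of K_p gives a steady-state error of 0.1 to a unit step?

The loop is type 0, so e_ss(step) = 1/(1 + K_pos) with K_pos = K_p·P(0).
P(0) = 0.2604. Require 1/(1 + K_p·0.2604) = 0.1, so 1 + 0.2604·K_p = 10.
K_p = (10 − 1)/0.2604 = 34.6.

K_p = 34.6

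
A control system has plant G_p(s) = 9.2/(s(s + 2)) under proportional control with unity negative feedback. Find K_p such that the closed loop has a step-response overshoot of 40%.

From %OS = 100·exp(−πζ/√(1−ζ²)) = 40%, ζ = −ln(0.4)/√(π²+ln²(0.4)) = 0.28.
Characteristic equation s² + 2s + 9.2K_p = 0 gives ζ = 2/(2√(9.2K_p)).
Setting ζ = 0.28: √(9.2K_p) = 2/(2·0.28) = 3.571, so K_p = 12.76/9.2 = 1.39.

K_p = 1.39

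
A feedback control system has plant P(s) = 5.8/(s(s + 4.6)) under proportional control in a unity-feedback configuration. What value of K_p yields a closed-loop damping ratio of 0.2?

Closed-loop characteristic equation: s² + 4.6s + K_p·5.8 = 0.
So ω_n = √(5.8K_p) and 2ζω_n = 4.6, giving ζ = 4.6/(2√(5.8K_p)).
Setting ζ = 0.2: √(5.8K_p) = 4.6/(2·0.2) = 11.5, so K_p = 132.2/5.8 = 22.8.

K_p = 22.8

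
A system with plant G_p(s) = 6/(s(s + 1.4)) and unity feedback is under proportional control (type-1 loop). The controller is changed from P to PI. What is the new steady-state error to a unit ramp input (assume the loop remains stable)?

0

The integrator raises the loop to type 2, so K_v → ∞ and e_ss to a ramp is zero.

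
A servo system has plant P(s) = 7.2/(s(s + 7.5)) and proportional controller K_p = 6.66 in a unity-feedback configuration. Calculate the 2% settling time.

From 1 + K_pP(s) = 0: s² + 7.5s + 47.95 = 0 ⇒ ω_n = 6.925, ζ = 0.5415.
2% settling time T_s ≈ 4/(ζω_n) = 4/3.75 = 1.07 s.

T_s ≈ 1.07 s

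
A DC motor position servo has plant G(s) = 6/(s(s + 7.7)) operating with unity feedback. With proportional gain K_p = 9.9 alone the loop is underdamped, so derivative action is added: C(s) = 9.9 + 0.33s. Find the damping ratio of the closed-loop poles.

Forward path: (9.9 + 0.33s)·6/(s(s+7.7)). The closed-loop characteristic equation is s² + (7.7 + 6·0.33)s + 6·9.9 = 0.
That is s² + 9.68s + 59.4 = 0, so ω_n = 7.707 rad/s and ζ = 9.68/(2·7.707) = 0.628.

ζ = 0.628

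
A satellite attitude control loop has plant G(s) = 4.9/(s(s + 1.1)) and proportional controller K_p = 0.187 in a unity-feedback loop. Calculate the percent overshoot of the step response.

The closed-loop denominator s² + 1.1s + 0.9163 gives ω_n = √0.9163 = 0.9572 and ζ = 1.1/(2ω_n) = 0.5746.
%OS = 100·exp(−πζ/√(1−ζ²)) = 100·exp(−π·0.5746/√0.6699) = 11%.

11%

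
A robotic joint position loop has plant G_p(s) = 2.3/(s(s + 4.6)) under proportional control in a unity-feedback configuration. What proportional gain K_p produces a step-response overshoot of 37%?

From %OS = 100·exp(−πζ/√(1−ζ²)) = 37%, ζ = −ln(0.37)/√(π²+ln²(0.37)) = 0.3017.
Characteristic equation s² + 4.6s + 2.3K_p = 0 gives ζ = 4.6/(2√(2.3K_p)).
Setting ζ = 0.3017: √(2.3K_p) = 4.6/(2·0.3017) = 7.623, so K_p = 58.11/2.3 = 25.3.

K_p = 25.3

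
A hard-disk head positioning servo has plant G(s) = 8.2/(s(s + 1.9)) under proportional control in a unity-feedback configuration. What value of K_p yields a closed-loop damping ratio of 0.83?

K_p = 0.16

Closed-loop characteristic equation: s² + 1.9s + K_p·8.2 = 0.
So ω_n = √(8.2K_p) and 2ζω_n = 1.9, giving ζ = 1.9/(2√(8.2K_p)).
Setting ζ = 0.83: √(8.2K_p) = 1.9/(2·0.83) = 1.145, so K_p = 1.31/8.2 = 0.16.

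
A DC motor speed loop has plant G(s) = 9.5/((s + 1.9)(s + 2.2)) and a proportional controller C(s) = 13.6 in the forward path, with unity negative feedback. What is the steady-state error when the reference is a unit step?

The loop is type 0. Static position error constant K_pos = C(0)·G(0) = 13.6·2.273 = 30.91.
Steady-state error to a unit step: e_ss = 1/(1+K_pos) = 1/31.91 = 0.0313.

0.0313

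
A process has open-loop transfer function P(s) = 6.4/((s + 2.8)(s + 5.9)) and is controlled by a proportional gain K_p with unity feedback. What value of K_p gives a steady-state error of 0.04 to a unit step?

K_p = 61.9

For a type-0 loop with proportional control, e_ss = 1/(1 + K_p·P(0)).
P(0) = 0.3874. Require 1/(1 + K_p·0.3874) = 0.04, so 1 + 0.3874·K_p = 25.
K_p = (25 − 1)/0.3874 = 61.9.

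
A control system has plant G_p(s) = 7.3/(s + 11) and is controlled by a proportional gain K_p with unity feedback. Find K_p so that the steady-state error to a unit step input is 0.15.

K_p = 8.54

Steady-state error for a unit step on this type-0 loop is 1/(1 + K_p·G_p(0)).
G_p(0) = 0.6636. Require 1/(1 + K_p·0.6636) = 0.15, so 1 + 0.6636·K_p = 6.667.
K_p = (6.667 − 1)/0.6636 = 8.54.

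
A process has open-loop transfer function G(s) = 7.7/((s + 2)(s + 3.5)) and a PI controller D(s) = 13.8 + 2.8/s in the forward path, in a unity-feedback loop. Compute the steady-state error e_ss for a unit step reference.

0

The open loop D(s)G(s) has a pole at the origin (type 1), so the static position error constant is infinite and e_ss = 1/(1+∞) = 0.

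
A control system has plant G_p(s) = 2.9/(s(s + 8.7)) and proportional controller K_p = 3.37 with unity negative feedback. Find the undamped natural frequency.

1 + K_p·G_p(s) = 0 gives s² + 8.7s + 9.773 = 0.
Matching s² + 2ζω_n s + ω_n²: ω_n = √9.773 = 3.126 rad/s and 2ζω_n = 8.7, so ζ = 8.7/(2·3.126) = 1.39.

ω_n = 3.13 rad/s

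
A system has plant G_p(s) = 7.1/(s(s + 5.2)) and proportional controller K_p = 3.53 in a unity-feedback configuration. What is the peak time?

The closed-loop denominator s² + 5.2s + 25.06 gives ω_n = √25.06 = 5.006 and ζ = 5.2/(2ω_n) = 0.5193.
Damped frequency ω_d = ω_n√(1−ζ²) = 4.278 rad/s, so peak time T_p = π/ω_d = 0.734 s.

T_p = 0.734 s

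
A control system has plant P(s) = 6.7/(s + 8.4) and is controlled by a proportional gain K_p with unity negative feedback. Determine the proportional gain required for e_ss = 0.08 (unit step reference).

Steady-state error for a unit step on this type-0 loop is 1/(1 + K_p·P(0)).
P(0) = 0.7976. Require 1/(1 + K_p·0.7976) = 0.08, so 1 + 0.7976·K_p = 12.5.
K_p = (12.5 − 1)/0.7976 = 14.4.

K_p = 14.4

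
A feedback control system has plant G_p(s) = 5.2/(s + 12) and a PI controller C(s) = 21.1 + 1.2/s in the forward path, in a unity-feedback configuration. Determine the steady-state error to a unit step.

The open loop C(s)G_p(s) has a pole at the origin (type 1), so the static position error constant is infinite and e_ss = 1/(1+∞) = 0.

0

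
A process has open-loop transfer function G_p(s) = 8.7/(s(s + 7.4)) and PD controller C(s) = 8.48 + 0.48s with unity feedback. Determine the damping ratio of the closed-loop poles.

ζ = 0.674

Forward path: (8.48 + 0.48s)·8.7/(s(s+7.4)). The closed-loop characteristic equation is s² + (7.4 + 8.7·0.48)s + 8.7·8.48 = 0.
That is s² + 11.58s + 73.78 = 0, so ω_n = 8.589 rad/s and ζ = 11.58/(2·8.589) = 0.6739.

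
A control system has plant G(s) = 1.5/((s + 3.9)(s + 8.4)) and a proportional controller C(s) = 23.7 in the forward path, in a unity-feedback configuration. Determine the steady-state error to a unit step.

0.48

The loop is type 0. Static position error constant K_pos = C(0)·G(0) = 23.7·0.04579 = 1.085.
Steady-state error to a unit step: e_ss = 1/(1+K_pos) = 1/2.085 = 0.48.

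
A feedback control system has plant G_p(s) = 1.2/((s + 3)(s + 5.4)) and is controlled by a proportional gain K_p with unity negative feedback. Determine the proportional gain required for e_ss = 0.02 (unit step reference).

The loop is type 0, so e_ss(step) = 1/(1 + K_pos) with K_pos = K_p·G_p(0).
G_p(0) = 0.07407. Require 1/(1 + K_p·0.07407) = 0.02, so 1 + 0.07407·K_p = 50.
K_p = (50 − 1)/0.07407 = 662.

K_p = 662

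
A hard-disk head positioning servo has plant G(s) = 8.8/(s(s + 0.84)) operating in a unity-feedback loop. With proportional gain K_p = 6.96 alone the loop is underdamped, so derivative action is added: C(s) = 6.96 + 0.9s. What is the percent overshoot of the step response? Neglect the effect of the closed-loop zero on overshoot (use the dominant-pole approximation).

12%

Forward path: (6.96 + 0.9s)·8.8/(s(s+0.84)). The closed-loop characteristic equation is s² + (0.84 + 8.8·0.9)s + 8.8·6.96 = 0.
That is s² + 8.76s + 61.25 = 0, so ω_n = 7.826 rad/s and ζ = 8.76/(2·7.826) = 0.5597.
%OS = 100·exp(−πζ/√(1−ζ²)) = 12%.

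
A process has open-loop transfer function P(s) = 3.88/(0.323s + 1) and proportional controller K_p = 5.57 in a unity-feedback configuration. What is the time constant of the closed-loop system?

τ = 0.0143 s

Closed loop: T(s) = K_p·P/(1+K_p·P) = 21.61/(0.323s + 1 + 21.61), with pole at s = −(1 + 21.61)/0.323 = −70.
Closed-loop time constant τ = 1/70 = 0.0143 s.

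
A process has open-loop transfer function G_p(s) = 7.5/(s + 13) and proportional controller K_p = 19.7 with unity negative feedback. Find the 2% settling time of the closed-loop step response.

Closed-loop transfer function: T(s) = K_p·G_p(s)/(1 + K_p·G_p(s)) = 147.8/(s + 13 + 147.8) = 147.8/(s + 160.8).
Time constant τ = 1/160.8 = 0.006221 s, so the 2% settling time is about 4τ = 0.0249 s.

T_s ≈ 0.0249 s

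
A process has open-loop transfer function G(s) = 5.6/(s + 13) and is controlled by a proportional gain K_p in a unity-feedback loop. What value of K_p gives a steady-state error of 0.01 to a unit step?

K_p = 230

Steady-state error for a unit step on this type-0 loop is 1/(1 + K_p·G(0)).
G(0) = 0.4308. Require 1/(1 + K_p·0.4308) = 0.01, so 1 + 0.4308·K_p = 100.
K_p = (100 − 1)/0.4308 = 230.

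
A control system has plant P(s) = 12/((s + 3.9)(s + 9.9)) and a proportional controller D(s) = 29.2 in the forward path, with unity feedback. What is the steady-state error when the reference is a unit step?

The loop is type 0. Static position error constant K_pos = D(0)·P(0) = 29.2·0.3108 = 9.075.
Steady-state error to a unit step: e_ss = 1/(1+K_pos) = 1/10.08 = 0.0993.

0.0993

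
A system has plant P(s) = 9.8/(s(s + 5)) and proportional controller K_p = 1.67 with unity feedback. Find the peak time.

T_p = 0.988 s

From 1 + K_pP(s) = 0: s² + 5s + 16.37 = 0 ⇒ ω_n = 4.045, ζ = 0.618.
Damped frequency ω_d = ω_n√(1−ζ²) = 3.181 rad/s, so peak time T_p = π/ω_d = 0.988 s.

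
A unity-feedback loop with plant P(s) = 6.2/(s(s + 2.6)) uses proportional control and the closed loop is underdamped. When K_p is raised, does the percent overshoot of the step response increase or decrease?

Characteristic equation s² + 2.6s + K_p·6.2 = 0: raising K_p raises ω_n while 2ζω_n = 2.6 is fixed, so ζ falls and overshoot grows.

increase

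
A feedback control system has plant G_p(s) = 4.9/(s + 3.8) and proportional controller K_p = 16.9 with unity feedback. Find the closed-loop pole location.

Closed-loop transfer function: T(s) = K_p·G_p(s)/(1 + K_p·G_p(s)) = 82.81/(s + 3.8 + 82.81) = 82.81/(s + 86.61).
The closed-loop pole is at s = −86.61.

s = -86.61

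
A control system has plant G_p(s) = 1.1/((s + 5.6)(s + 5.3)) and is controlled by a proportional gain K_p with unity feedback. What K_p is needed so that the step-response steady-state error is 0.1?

K_p = 243

For a type-0 loop with proportional control, e_ss = 1/(1 + K_p·G_p(0)).
G_p(0) = 0.03706. Require 1/(1 + K_p·0.03706) = 0.1, so 1 + 0.03706·K_p = 10.
K_p = (10 − 1)/0.03706 = 243.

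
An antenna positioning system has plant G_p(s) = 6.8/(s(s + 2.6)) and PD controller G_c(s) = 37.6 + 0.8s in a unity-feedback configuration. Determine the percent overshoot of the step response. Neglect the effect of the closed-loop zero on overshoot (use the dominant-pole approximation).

44.2%

Forward path: (37.6 + 0.8s)·6.8/(s(s+2.6)). The closed-loop characteristic equation is s² + (2.6 + 6.8·0.8)s + 6.8·37.6 = 0.
That is s² + 8.04s + 255.7 = 0, so ω_n = 15.99 rad/s and ζ = 8.04/(2·15.99) = 0.2514.
%OS = 100·exp(−πζ/√(1−ζ²)) = 44.2%.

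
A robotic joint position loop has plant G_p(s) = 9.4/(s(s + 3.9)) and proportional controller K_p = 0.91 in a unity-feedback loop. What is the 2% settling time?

The closed-loop denominator s² + 3.9s + 8.554 gives ω_n = √8.554 = 2.925 and ζ = 3.9/(2ω_n) = 0.6667.
2% settling time T_s ≈ 4/(ζω_n) = 4/1.95 = 2.05 s.

T_s ≈ 2.05 s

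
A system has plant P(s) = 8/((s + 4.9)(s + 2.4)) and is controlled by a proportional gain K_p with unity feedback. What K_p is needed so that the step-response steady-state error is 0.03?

K_p = 47.5

For a type-0 loop with proportional control, e_ss = 1/(1 + K_p·P(0)).
P(0) = 0.6803. Require 1/(1 + K_p·0.6803) = 0.03, so 1 + 0.6803·K_p = 33.33.
K_p = (33.33 − 1)/0.6803 = 47.5.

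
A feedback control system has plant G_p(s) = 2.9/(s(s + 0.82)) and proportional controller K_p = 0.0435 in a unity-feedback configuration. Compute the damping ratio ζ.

1 + K_p·G_p(s) = 0 gives s² + 0.82s + 0.1261 = 0.
Matching s² + 2ζω_n s + ω_n²: ω_n = √0.1261 = 0.3552 rad/s and 2ζω_n = 0.82, so ζ = 0.82/(2·0.3552) = 1.15.

ζ = 1.15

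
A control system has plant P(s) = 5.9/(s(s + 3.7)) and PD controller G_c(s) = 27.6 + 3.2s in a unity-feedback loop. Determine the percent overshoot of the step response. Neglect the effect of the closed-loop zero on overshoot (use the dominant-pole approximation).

0.257%

Forward path: (27.6 + 3.2s)·5.9/(s(s+3.7)). The closed-loop characteristic equation is s² + (3.7 + 5.9·3.2)s + 5.9·27.6 = 0.
That is s² + 22.58s + 162.8 = 0, so ω_n = 12.76 rad/s and ζ = 22.58/(2·12.76) = 0.8847.
%OS = 100·exp(−πζ/√(1−ζ²)) = 0.257%.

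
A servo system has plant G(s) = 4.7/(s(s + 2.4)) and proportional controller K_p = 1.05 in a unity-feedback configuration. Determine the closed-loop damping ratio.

With unity feedback the closed-loop characteristic equation is s² + 2.4s + 1.05·4.7 = s² + 2.4s + 4.935 = 0.
Matching s² + 2ζω_n s + ω_n²: ω_n = √4.935 = 2.221 rad/s and 2ζω_n = 2.4, so ζ = 2.4/(2·2.221) = 0.54.

ζ = 0.54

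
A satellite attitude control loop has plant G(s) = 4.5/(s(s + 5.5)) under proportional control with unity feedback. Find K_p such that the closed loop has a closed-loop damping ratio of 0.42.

K_p = 9.53

Closed-loop characteristic equation: s² + 5.5s + K_p·4.5 = 0.
So ω_n = √(4.5K_p) and 2ζω_n = 5.5, giving ζ = 5.5/(2√(4.5K_p)).
Setting ζ = 0.42: √(4.5K_p) = 5.5/(2·0.42) = 6.548, so K_p = 42.87/4.5 = 9.53.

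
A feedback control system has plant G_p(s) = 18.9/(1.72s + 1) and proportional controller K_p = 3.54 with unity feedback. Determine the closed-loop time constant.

Closed loop: T(s) = K_p·G_p/(1+K_p·G_p) = 66.91/(1.72s + 1 + 66.91), with pole at s = −(1 + 66.91)/1.72 = −39.48.
Closed-loop time constant τ = 1/39.48 = 0.0253 s.

τ = 0.0253 s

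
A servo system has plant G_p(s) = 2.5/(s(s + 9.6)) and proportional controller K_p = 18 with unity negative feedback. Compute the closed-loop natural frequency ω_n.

1 + K_p·G_p(s) = 0 gives s² + 9.6s + 45 = 0.
So ω_n² = 45 ⇒ ω_n = 6.708 rad/s, and ζ = 9.6/(2ω_n) = 0.716.

ω_n = 6.71 rad/s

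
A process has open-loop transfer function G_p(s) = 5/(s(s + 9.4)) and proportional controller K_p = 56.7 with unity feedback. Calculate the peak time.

T_p = 0.194 s

From 1 + K_pG_p(s) = 0: s² + 9.4s + 283.5 = 0 ⇒ ω_n = 16.84, ζ = 0.2791.
Damped frequency ω_d = ω_n√(1−ζ²) = 16.17 rad/s, so peak time T_p = π/ω_d = 0.194 s.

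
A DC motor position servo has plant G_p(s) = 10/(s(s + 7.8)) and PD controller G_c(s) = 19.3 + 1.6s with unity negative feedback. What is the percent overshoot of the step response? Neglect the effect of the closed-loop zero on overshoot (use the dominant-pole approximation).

0.543%

Forward path: (19.3 + 1.6s)·10/(s(s+7.8)). The closed-loop characteristic equation is s² + (7.8 + 10·1.6)s + 10·19.3 = 0.
That is s² + 23.8s + 193 = 0, so ω_n = 13.89 rad/s and ζ = 23.8/(2·13.89) = 0.8566.
%OS = 100·exp(−πζ/√(1−ζ²)) = 0.543%.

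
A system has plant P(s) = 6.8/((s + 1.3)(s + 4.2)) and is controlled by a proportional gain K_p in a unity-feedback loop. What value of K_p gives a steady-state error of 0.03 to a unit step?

K_p = 26

For a type-0 loop with proportional control, e_ss = 1/(1 + K_p·P(0)).
P(0) = 1.245. Require 1/(1 + K_p·1.245) = 0.03, so 1 + 1.245·K_p = 33.33.
K_p = (33.33 − 1)/1.245 = 26.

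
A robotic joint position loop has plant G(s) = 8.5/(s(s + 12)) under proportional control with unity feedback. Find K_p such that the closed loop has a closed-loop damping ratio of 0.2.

Closed-loop characteristic equation: s² + 12s + K_p·8.5 = 0.
So ω_n = √(8.5K_p) and 2ζω_n = 12, giving ζ = 12/(2√(8.5K_p)).
Setting ζ = 0.2: √(8.5K_p) = 12/(2·0.2) = 30, so K_p = 900/8.5 = 106.

K_p = 106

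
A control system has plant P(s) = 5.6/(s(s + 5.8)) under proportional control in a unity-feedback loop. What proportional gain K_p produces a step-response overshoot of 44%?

K_p = 23.5

From %OS = 100·exp(−πζ/√(1−ζ²)) = 44%, ζ = −ln(0.44)/√(π²+ln²(0.44)) = 0.2528.
Characteristic equation s² + 5.8s + 5.6K_p = 0 gives ζ = 5.8/(2√(5.6K_p)).
Setting ζ = 0.2528: √(5.6K_p) = 5.8/(2·0.2528) = 11.47, so K_p = 131.6/5.6 = 23.5.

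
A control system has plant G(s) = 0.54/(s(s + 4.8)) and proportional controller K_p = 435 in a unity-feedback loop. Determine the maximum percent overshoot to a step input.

60.8%

The closed-loop denominator s² + 4.8s + 234.9 gives ω_n = √234.9 = 15.33 and ζ = 4.8/(2ω_n) = 0.1566.
%OS = 100·exp(−πζ/√(1−ζ²)) = 100·exp(−π·0.1566/√0.9755) = 60.8%.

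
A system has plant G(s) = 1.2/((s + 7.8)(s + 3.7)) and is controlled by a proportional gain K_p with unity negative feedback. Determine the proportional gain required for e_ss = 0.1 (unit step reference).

Steady-state error for a unit step on this type-0 loop is 1/(1 + K_p·G(0)).
G(0) = 0.04158. Require 1/(1 + K_p·0.04158) = 0.1, so 1 + 0.04158·K_p = 10.
K_p = (10 − 1)/0.04158 = 216.

K_p = 216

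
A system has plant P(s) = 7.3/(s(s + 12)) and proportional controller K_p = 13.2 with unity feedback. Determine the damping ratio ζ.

ζ = 0.611

The closed-loop denominator is s(s+12) + 13.2·7.3 = s² + 12s + 96.36.
Matching s² + 2ζω_n s + ω_n²: ω_n = √96.36 = 9.816 rad/s and 2ζω_n = 12, so ζ = 12/(2·9.816) = 0.611.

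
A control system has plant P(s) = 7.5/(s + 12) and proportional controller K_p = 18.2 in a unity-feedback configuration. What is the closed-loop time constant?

τ = 0.00673 s

Closed-loop transfer function: T(s) = K_p·P(s)/(1 + K_p·P(s)) = 136.5/(s + 12 + 136.5) = 136.5/(s + 148.5).
Time constant τ = 1/148.5 = 0.00673 s.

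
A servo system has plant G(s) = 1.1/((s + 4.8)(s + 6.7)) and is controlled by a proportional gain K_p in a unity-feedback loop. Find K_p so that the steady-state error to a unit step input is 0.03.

The loop is type 0, so e_ss(step) = 1/(1 + K_pos) with K_pos = K_p·G(0).
G(0) = 0.0342. Require 1/(1 + K_p·0.0342) = 0.03, so 1 + 0.0342·K_p = 33.33.
K_p = (33.33 − 1)/0.0342 = 945.

K_p = 945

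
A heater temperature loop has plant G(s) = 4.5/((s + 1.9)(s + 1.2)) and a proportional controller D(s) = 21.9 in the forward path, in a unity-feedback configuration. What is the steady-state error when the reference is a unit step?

The loop is type 0. Static position error constant K_pos = D(0)·G(0) = 21.9·1.974 = 43.22.
Steady-state error to a unit step: e_ss = 1/(1+K_pos) = 1/44.22 = 0.0226.

0.0226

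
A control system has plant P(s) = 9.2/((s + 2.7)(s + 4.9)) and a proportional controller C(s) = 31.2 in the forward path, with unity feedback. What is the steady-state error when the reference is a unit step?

0.0441

The loop is type 0. Static position error constant K_pos = C(0)·P(0) = 31.2·0.6954 = 21.7.
Steady-state error to a unit step: e_ss = 1/(1+K_pos) = 1/22.7 = 0.0441.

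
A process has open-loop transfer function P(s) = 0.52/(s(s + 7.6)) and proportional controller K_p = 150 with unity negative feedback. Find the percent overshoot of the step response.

22.4%

From 1 + K_pP(s) = 0: s² + 7.6s + 78 = 0 ⇒ ω_n = 8.832, ζ = 0.4303.
%OS = 100·exp(−πζ/√(1−ζ²)) = 100·exp(−π·0.4303/√0.8149) = 22.4%.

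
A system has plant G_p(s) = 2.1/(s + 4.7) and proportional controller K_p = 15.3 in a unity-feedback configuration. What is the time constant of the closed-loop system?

Closed-loop transfer function: T(s) = K_p·G_p(s)/(1 + K_p·G_p(s)) = 32.13/(s + 4.7 + 32.13) = 32.13/(s + 36.83).
Time constant τ = 1/36.83 = 0.0272 s.

τ = 0.0272 s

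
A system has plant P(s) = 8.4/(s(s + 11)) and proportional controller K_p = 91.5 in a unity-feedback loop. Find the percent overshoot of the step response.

52.9%

The closed-loop denominator s² + 11s + 768.6 gives ω_n = √768.6 = 27.72 and ζ = 11/(2ω_n) = 0.1984.
%OS = 100·exp(−πζ/√(1−ζ²)) = 100·exp(−π·0.1984/√0.9606) = 52.9%.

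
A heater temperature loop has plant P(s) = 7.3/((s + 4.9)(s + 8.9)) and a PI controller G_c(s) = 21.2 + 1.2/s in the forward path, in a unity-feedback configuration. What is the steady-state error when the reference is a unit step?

0

The open loop G_c(s)P(s) has a pole at the origin (type 1), so the static position error constant is infinite and e_ss = 1/(1+∞) = 0.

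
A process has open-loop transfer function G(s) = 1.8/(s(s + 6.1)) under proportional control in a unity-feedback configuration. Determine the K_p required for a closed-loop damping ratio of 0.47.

Closed-loop characteristic equation: s² + 6.1s + K_p·1.8 = 0.
So ω_n = √(1.8K_p) and 2ζω_n = 6.1, giving ζ = 6.1/(2√(1.8K_p)).
Setting ζ = 0.47: √(1.8K_p) = 6.1/(2·0.47) = 6.489, so K_p = 42.11/1.8 = 23.4.

K_p = 23.4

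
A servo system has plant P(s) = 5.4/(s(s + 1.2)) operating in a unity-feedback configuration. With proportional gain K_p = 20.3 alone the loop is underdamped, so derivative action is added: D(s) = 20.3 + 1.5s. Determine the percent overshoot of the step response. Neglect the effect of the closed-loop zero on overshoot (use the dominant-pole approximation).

21.1%

Forward path: (20.3 + 1.5s)·5.4/(s(s+1.2)). The closed-loop characteristic equation is s² + (1.2 + 5.4·1.5)s + 5.4·20.3 = 0.
That is s² + 9.3s + 109.6 = 0, so ω_n = 10.47 rad/s and ζ = 9.3/(2·10.47) = 0.4441.
%OS = 100·exp(−πζ/√(1−ζ²)) = 21.1%.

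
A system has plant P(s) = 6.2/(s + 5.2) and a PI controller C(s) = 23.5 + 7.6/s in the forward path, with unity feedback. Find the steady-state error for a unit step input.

The open loop C(s)P(s) has a pole at the origin (type 1), so the static position error constant is infinite and e_ss = 1/(1+∞) = 0.

0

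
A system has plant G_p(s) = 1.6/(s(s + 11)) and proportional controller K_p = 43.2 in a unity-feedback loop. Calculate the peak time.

The closed-loop denominator s² + 11s + 69.12 gives ω_n = √69.12 = 8.314 and ζ = 11/(2ω_n) = 0.6615.
Damped frequency ω_d = ω_n√(1−ζ²) = 6.235 rad/s, so peak time T_p = π/ω_d = 0.504 s.

T_p = 0.504 s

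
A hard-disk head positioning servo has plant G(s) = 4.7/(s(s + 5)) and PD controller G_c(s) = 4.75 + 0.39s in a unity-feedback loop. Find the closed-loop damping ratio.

ζ = 0.723

Forward path: (4.75 + 0.39s)·4.7/(s(s+5)). The closed-loop characteristic equation is s² + (5 + 4.7·0.39)s + 4.7·4.75 = 0.
That is s² + 6.833s + 22.32 = 0, so ω_n = 4.725 rad/s and ζ = 6.833/(2·4.725) = 0.7231.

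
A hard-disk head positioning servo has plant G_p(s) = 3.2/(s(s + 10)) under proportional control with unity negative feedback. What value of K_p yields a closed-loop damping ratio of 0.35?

K_p = 63.8

Closed-loop characteristic equation: s² + 10s + K_p·3.2 = 0.
So ω_n = √(3.2K_p) and 2ζω_n = 10, giving ζ = 10/(2√(3.2K_p)).
Setting ζ = 0.35: √(3.2K_p) = 10/(2·0.35) = 14.29, so K_p = 204.1/3.2 = 63.8.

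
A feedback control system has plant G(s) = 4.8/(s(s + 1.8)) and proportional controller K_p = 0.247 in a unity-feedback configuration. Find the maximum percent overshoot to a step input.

0.992%

Closed-loop characteristic equation: s² + 1.8s + 1.186 = 0, so ω_n = 1.089 rad/s and ζ = 1.8/(2·1.089) = 0.8266.
%OS = 100·exp(−πζ/√(1−ζ²)) = 100·exp(−π·0.8266/√0.3168) = 0.992%.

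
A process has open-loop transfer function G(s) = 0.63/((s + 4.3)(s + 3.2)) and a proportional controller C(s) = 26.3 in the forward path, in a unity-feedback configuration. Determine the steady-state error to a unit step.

0.454

The loop is type 0. Static position error constant K_pos = C(0)·G(0) = 26.3·0.04578 = 1.204.
Steady-state error to a unit step: e_ss = 1/(1+K_pos) = 1/2.204 = 0.454.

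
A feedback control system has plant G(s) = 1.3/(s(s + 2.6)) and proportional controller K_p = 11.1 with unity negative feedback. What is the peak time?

T_p = 0.88 s

The closed-loop denominator s² + 2.6s + 14.43 gives ω_n = √14.43 = 3.799 and ζ = 2.6/(2ω_n) = 0.3422.
Damped frequency ω_d = ω_n√(1−ζ²) = 3.569 rad/s, so peak time T_p = π/ω_d = 0.88 s.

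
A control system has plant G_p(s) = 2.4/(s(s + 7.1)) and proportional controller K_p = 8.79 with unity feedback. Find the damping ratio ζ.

ζ = 0.773

1 + K_p·G_p(s) = 0 gives s² + 7.1s + 21.1 = 0.
So ω_n² = 21.1 ⇒ ω_n = 4.593 rad/s, and ζ = 7.1/(2ω_n) = 0.773.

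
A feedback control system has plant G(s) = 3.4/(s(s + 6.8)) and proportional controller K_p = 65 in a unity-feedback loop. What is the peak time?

T_p = 0.217 s

Closed-loop characteristic equation: s² + 6.8s + 221 = 0, so ω_n = 14.87 rad/s and ζ = 6.8/(2·14.87) = 0.2287.
Damped frequency ω_d = ω_n√(1−ζ²) = 14.47 rad/s, so peak time T_p = π/ω_d = 0.217 s.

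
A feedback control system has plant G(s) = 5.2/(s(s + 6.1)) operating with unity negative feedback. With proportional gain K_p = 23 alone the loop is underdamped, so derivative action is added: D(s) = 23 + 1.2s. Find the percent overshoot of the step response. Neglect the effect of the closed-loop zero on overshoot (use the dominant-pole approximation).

Forward path: (23 + 1.2s)·5.2/(s(s+6.1)). The closed-loop characteristic equation is s² + (6.1 + 5.2·1.2)s + 5.2·23 = 0.
That is s² + 12.34s + 119.6 = 0, so ω_n = 10.94 rad/s and ζ = 12.34/(2·10.94) = 0.5642.
%OS = 100·exp(−πζ/√(1−ζ²)) = 11.7%.

11.7%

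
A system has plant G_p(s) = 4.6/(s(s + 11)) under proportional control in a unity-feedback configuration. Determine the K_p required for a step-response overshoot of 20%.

From %OS = 100·exp(−πζ/√(1−ζ²)) = 20%, ζ = −ln(0.2)/√(π²+ln²(0.2)) = 0.4559.
Characteristic equation s² + 11s + 4.6K_p = 0 gives ζ = 11/(2√(4.6K_p)).
Setting ζ = 0.4559: √(4.6K_p) = 11/(2·0.4559) = 12.06, so K_p = 145.5/4.6 = 31.6.

K_p = 31.6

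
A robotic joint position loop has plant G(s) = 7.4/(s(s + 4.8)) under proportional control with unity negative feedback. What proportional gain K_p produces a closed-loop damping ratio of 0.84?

K_p = 1.1

Closed-loop characteristic equation: s² + 4.8s + K_p·7.4 = 0.
So ω_n = √(7.4K_p) and 2ζω_n = 4.8, giving ζ = 4.8/(2√(7.4K_p)).
Setting ζ = 0.84: √(7.4K_p) = 4.8/(2·0.84) = 2.857, so K_p = 8.163/7.4 = 1.1.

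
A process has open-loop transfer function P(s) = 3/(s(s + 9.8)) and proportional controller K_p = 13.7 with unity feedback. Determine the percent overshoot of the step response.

Closed-loop characteristic equation: s² + 9.8s + 41.1 = 0, so ω_n = 6.411 rad/s and ζ = 9.8/(2·6.411) = 0.7643.
%OS = 100·exp(−πζ/√(1−ζ²)) = 100·exp(−π·0.7643/√0.4158) = 2.41%.

2.41%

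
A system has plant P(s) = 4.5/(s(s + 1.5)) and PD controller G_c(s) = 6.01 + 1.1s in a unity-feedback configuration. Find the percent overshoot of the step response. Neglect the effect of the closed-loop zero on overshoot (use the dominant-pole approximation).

8.35%

Forward path: (6.01 + 1.1s)·4.5/(s(s+1.5)). The closed-loop characteristic equation is s² + (1.5 + 4.5·1.1)s + 4.5·6.01 = 0.
That is s² + 6.45s + 27.04 = 0, so ω_n = 5.2 rad/s and ζ = 6.45/(2·5.2) = 0.6201.
%OS = 100·exp(−πζ/√(1−ζ²)) = 8.35%.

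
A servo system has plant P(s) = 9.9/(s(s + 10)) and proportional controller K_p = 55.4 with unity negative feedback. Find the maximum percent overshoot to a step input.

50.3%

Closed-loop characteristic equation: s² + 10s + 548.5 = 0, so ω_n = 23.42 rad/s and ζ = 10/(2·23.42) = 0.2135.
%OS = 100·exp(−πζ/√(1−ζ²)) = 100·exp(−π·0.2135/√0.9544) = 50.3%.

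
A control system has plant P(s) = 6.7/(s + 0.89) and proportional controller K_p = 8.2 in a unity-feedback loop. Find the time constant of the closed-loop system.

Closed-loop transfer function: T(s) = K_p·P(s)/(1 + K_p·P(s)) = 54.94/(s + 0.89 + 54.94) = 54.94/(s + 55.83).
Time constant τ = 1/55.83 = 0.0179 s.

τ = 0.0179 s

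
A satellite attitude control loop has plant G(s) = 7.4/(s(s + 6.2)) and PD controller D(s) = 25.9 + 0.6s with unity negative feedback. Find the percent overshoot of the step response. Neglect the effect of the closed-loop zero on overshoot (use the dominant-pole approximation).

27%

Forward path: (25.9 + 0.6s)·7.4/(s(s+6.2)). The closed-loop characteristic equation is s² + (6.2 + 7.4·0.6)s + 7.4·25.9 = 0.
That is s² + 10.64s + 191.7 = 0, so ω_n = 13.84 rad/s and ζ = 10.64/(2·13.84) = 0.3843.
%OS = 100·exp(−πζ/√(1−ζ²)) = 27%.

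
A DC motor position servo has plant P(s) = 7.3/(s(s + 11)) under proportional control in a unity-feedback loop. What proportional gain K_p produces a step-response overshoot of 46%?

From %OS = 100·exp(−πζ/√(1−ζ²)) = 46%, ζ = −ln(0.46)/√(π²+ln²(0.46)) = 0.24.
Characteristic equation s² + 11s + 7.3K_p = 0 gives ζ = 11/(2√(7.3K_p)).
Setting ζ = 0.24: √(7.3K_p) = 11/(2·0.24) = 22.92, so K_p = 525.4/7.3 = 72.

K_p = 72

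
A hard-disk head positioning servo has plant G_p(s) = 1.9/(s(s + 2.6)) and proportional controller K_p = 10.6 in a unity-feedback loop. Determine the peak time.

From 1 + K_pG_p(s) = 0: s² + 2.6s + 20.14 = 0 ⇒ ω_n = 4.488, ζ = 0.2897.
Damped frequency ω_d = ω_n√(1−ζ²) = 4.295 rad/s, so peak time T_p = π/ω_d = 0.731 s.

T_p = 0.731 s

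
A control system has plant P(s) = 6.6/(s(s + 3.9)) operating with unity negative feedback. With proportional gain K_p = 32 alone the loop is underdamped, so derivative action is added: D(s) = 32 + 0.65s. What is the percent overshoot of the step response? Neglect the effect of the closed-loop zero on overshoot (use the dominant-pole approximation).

39.7%

Forward path: (32 + 0.65s)·6.6/(s(s+3.9)). The closed-loop characteristic equation is s² + (3.9 + 6.6·0.65)s + 6.6·32 = 0.
That is s² + 8.19s + 211.2 = 0, so ω_n = 14.53 rad/s and ζ = 8.19/(2·14.53) = 0.2818.
%OS = 100·exp(−πζ/√(1−ζ²)) = 39.7%.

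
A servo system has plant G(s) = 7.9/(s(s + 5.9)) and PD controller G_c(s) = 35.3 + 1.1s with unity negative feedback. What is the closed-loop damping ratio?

ζ = 0.437

Forward path: (35.3 + 1.1s)·7.9/(s(s+5.9)). The closed-loop characteristic equation is s² + (5.9 + 7.9·1.1)s + 7.9·35.3 = 0.
That is s² + 14.59s + 278.9 = 0, so ω_n = 16.7 rad/s and ζ = 14.59/(2·16.7) = 0.4368.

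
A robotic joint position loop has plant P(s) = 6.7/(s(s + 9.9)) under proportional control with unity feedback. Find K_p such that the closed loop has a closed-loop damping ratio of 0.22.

Closed-loop characteristic equation: s² + 9.9s + K_p·6.7 = 0.
So ω_n = √(6.7K_p) and 2ζω_n = 9.9, giving ζ = 9.9/(2√(6.7K_p)).
Setting ζ = 0.22: √(6.7K_p) = 9.9/(2·0.22) = 22.5, so K_p = 506.2/6.7 = 75.6.

K_p = 75.6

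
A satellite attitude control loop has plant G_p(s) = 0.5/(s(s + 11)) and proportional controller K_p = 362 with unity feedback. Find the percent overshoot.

24.5%

The closed-loop denominator s² + 11s + 181 gives ω_n = √181 = 13.45 and ζ = 11/(2ω_n) = 0.4088.
%OS = 100·exp(−πζ/√(1−ζ²)) = 100·exp(−π·0.4088/√0.8329) = 24.5%.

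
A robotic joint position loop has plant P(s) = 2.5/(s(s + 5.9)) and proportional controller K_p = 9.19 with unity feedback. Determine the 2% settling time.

The closed-loop denominator s² + 5.9s + 22.97 gives ω_n = √22.97 = 4.793 and ζ = 5.9/(2ω_n) = 0.6155.
2% settling time T_s ≈ 4/(ζω_n) = 4/2.95 = 1.36 s.

T_s ≈ 1.36 s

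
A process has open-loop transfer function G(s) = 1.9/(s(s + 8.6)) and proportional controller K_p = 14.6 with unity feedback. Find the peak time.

Closed-loop characteristic equation: s² + 8.6s + 27.74 = 0, so ω_n = 5.267 rad/s and ζ = 8.6/(2·5.267) = 0.8164.
Damped frequency ω_d = ω_n√(1−ζ²) = 3.041 rad/s, so peak time T_p = π/ω_d = 1.03 s.

T_p = 1.03 s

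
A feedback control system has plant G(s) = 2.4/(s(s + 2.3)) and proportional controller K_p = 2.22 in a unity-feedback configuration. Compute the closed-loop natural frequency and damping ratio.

1 + K_p·G(s) = 0 gives s² + 2.3s + 5.328 = 0.
Matching s² + 2ζω_n s + ω_n²: ω_n = √5.328 = 2.308 rad/s and 2ζω_n = 2.3, so ζ = 2.3/(2·2.308) = 0.498.

ω_n = 2.31 rad/s, ζ = 0.498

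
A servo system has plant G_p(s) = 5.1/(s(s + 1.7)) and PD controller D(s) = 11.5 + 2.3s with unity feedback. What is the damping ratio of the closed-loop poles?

ζ = 0.877

Forward path: (11.5 + 2.3s)·5.1/(s(s+1.7)). The closed-loop characteristic equation is s² + (1.7 + 5.1·2.3)s + 5.1·11.5 = 0.
That is s² + 13.43s + 58.65 = 0, so ω_n = 7.658 rad/s and ζ = 13.43/(2·7.658) = 0.8768.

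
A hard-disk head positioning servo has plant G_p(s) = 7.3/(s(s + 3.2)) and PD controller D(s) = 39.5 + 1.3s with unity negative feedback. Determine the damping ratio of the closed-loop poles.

ζ = 0.374

Forward path: (39.5 + 1.3s)·7.3/(s(s+3.2)). The closed-loop characteristic equation is s² + (3.2 + 7.3·1.3)s + 7.3·39.5 = 0.
That is s² + 12.69s + 288.3 = 0, so ω_n = 16.98 rad/s and ζ = 12.69/(2·16.98) = 0.3737.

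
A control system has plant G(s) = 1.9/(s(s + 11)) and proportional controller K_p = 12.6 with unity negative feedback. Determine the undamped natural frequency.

1 + K_p·G(s) = 0 gives s² + 11s + 23.94 = 0.
So ω_n² = 23.94 ⇒ ω_n = 4.893 rad/s, and ζ = 11/(2ω_n) = 1.12.

ω_n = 4.89 rad/s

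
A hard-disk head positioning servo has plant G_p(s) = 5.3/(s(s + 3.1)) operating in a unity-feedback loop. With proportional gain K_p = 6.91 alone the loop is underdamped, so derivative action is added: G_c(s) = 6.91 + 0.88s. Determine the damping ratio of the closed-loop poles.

Forward path: (6.91 + 0.88s)·5.3/(s(s+3.1)). The closed-loop characteristic equation is s² + (3.1 + 5.3·0.88)s + 5.3·6.91 = 0.
That is s² + 7.764s + 36.62 = 0, so ω_n = 6.052 rad/s and ζ = 7.764/(2·6.052) = 0.6415.

ζ = 0.641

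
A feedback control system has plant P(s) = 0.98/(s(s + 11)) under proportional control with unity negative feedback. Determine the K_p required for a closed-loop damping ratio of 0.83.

Closed-loop characteristic equation: s² + 11s + K_p·0.98 = 0.
So ω_n = √(0.98K_p) and 2ζω_n = 11, giving ζ = 11/(2√(0.98K_p)).
Setting ζ = 0.83: √(0.98K_p) = 11/(2·0.83) = 6.627, so K_p = 43.91/0.98 = 44.8.

K_p = 44.8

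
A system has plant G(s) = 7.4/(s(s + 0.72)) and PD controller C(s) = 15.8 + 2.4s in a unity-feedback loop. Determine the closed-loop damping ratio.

ζ = 0.855

Forward path: (15.8 + 2.4s)·7.4/(s(s+0.72)). The closed-loop characteristic equation is s² + (0.72 + 7.4·2.4)s + 7.4·15.8 = 0.
That is s² + 18.48s + 116.9 = 0, so ω_n = 10.81 rad/s and ζ = 18.48/(2·10.81) = 0.8545.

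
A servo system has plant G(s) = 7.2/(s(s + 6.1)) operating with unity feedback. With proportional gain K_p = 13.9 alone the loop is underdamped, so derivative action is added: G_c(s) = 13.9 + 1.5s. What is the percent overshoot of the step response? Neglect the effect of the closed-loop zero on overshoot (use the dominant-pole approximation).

0.703%

Forward path: (13.9 + 1.5s)·7.2/(s(s+6.1)). The closed-loop characteristic equation is s² + (6.1 + 7.2·1.5)s + 7.2·13.9 = 0.
That is s² + 16.9s + 100.1 = 0, so ω_n = 10 rad/s and ζ = 16.9/(2·10) = 0.8447.
%OS = 100·exp(−πζ/√(1−ζ²)) = 0.703%.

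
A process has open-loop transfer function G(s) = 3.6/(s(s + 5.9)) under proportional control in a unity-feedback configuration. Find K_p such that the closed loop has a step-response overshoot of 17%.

K_p = 10

From %OS = 100·exp(−πζ/√(1−ζ²)) = 17%, ζ = −ln(0.17)/√(π²+ln²(0.17)) = 0.4913.
Characteristic equation s² + 5.9s + 3.6K_p = 0 gives ζ = 5.9/(2√(3.6K_p)).
Setting ζ = 0.4913: √(3.6K_p) = 5.9/(2·0.4913) = 6.005, so K_p = 36.06/3.6 = 10.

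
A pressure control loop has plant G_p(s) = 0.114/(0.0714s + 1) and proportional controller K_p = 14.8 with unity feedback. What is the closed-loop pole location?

s = -37.64

Closed loop: T(s) = K_p·G_p/(1+K_p·G_p) = 1.687/(0.0714s + 1 + 1.687), with pole at s = −(1 + 1.687)/0.0714 = −37.64.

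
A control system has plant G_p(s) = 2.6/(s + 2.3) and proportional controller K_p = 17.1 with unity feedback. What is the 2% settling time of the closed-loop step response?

T_s ≈ 0.0855 s

Closed-loop transfer function: T(s) = K_p·G_p(s)/(1 + K_p·G_p(s)) = 44.46/(s + 2.3 + 44.46) = 44.46/(s + 46.76).
Time constant τ = 1/46.76 = 0.02139 s, so the 2% settling time is about 4τ = 0.0855 s.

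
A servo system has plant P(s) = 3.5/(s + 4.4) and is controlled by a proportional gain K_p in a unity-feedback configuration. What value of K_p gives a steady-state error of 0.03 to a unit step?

For a type-0 loop with proportional control, e_ss = 1/(1 + K_p·P(0)).
P(0) = 0.7955. Require 1/(1 + K_p·0.7955) = 0.03, so 1 + 0.7955·K_p = 33.33.
K_p = (33.33 − 1)/0.7955 = 40.6.

K_p = 40.6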